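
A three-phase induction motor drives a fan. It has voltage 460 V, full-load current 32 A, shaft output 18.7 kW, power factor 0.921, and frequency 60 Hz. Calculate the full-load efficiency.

79.6 %

P_out = 18.7 kW = 18700 W
P_in = √3·V_L·I_L·cosφ = 1.732 × 460 × 32 × 0.921 = 23481 W
η = P_out / P_in = 18700 / 23481 = 0.796 = 79.6%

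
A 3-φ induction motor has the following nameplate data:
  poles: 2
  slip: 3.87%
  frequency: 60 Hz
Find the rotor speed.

n_s = 120f/p = 120×60/2 = 3600 rpm
n = n_s(1 − s) = 3600 × (1 − 0.0387) = 3461 rpm

3461 rpm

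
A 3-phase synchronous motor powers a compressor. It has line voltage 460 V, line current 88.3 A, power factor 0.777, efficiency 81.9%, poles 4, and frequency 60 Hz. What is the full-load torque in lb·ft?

P_in = √3·V·I·cosφ = 1.732 × 460 × 88.3 × 0.777 = 54662 W
P_out = η·P_in = 0.819 × 54662 = 44768 W
n = n_s = 120×60/4 = 1800 rpm (synchronous)
ω = 2π×1800/60 = 188.5 rad/s
τ = P_out/ω = 44768/188.5 = 237.5 N·m
In lb·ft: 237.5/1.356 = 175 lb·ft

175 lb·ft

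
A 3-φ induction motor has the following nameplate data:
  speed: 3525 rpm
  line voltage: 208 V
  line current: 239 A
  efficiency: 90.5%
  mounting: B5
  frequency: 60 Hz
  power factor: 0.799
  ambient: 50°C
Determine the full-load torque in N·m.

169 N·m

P_in = √3·V·I·cosφ = 1.732 × 208 × 239 × 0.799 = 68795 W
P_out = η·P_in = 0.905 × 68795 = 62259 W
n = 3525 rpm
ω = 2π×3525/60 = 369.1 rad/s
τ = P_out/ω = 62259/369.1 = 169 N·m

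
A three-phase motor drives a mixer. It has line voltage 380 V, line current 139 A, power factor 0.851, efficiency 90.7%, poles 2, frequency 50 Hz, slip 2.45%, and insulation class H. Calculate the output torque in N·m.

P_in = √3·V·I·cosφ = 1.732 × 380 × 139 × 0.851 = 77853 W
P_out = η·P_in = 0.907 × 77853 = 70613 W
n_s = 120×50/2 = 3000 rpm; n = 3000×(1−0.0245) = 2927 rpm
ω = 2π×2927/60 = 306.5 rad/s
τ = P_out/ω = 70613/306.5 = 230 N·m

230 N·m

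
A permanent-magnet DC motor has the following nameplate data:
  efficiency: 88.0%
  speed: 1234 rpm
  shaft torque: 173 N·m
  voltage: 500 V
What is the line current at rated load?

ω = 2π×1234/60 = 129.2 rad/s; P_out = τω = 173 × 129.2 = 22352 W
P_in = P_out / η = 22352 / 0.880 = 25400 W
I = P_in / V = 25400 / 500 = 50.8 A

50.8 A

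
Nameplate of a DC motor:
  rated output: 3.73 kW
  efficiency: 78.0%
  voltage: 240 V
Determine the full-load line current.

P_out = 3.73 kW = 3730 W
P_in = P_out / η = 3730 / 0.780 = 4782 W
I = P_in / V = 4782 / 240 = 19.9 A

19.9 A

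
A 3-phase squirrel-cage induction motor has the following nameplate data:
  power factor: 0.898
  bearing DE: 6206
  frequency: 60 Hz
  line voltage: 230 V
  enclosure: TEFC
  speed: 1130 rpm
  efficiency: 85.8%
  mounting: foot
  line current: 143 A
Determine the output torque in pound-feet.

274 lb·ft

P_in = √3·V·I·cosφ = 1.732 × 230 × 143 × 0.898 = 51155 W
P_out = η·P_in = 0.858 × 51155 = 43891 W
n = 1130 rpm
ω = 2π×1130/60 = 118.3 rad/s
τ = P_out/ω = 43891/118.3 = 371 N·m
In lb·ft: 371/1.356 = 274 lb·ft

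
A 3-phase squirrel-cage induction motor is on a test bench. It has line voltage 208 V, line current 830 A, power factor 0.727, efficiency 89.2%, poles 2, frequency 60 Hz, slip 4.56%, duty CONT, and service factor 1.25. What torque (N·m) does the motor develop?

P_in = √3·V·I·cosφ = 1.732 × 208 × 830 × 0.727 = 217382 W
P_out = η·P_in = 0.892 × 217382 = 193905 W
n_s = 120×60/2 = 3600 rpm; n = 3600×(1−0.0456) = 3436 rpm
ω = 2π×3436/60 = 359.8 rad/s
τ = P_out/ω = 193905/359.8 = 539 N·m

539 N·m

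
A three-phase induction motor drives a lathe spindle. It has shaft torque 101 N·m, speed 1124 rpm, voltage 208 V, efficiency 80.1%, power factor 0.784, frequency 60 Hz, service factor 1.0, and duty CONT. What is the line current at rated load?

52.5 A

ω = 2π×1124/60 = 117.7 rad/s; P_out = τω = 101 × 117.7 = 11888 W
P_in = P_out / η = 11888 / 0.801 = 14841 W
I_L = P_in / (√3·V_L·cosφ) = 14841 / (1.732 × 208 × 0.784) = 52.5 A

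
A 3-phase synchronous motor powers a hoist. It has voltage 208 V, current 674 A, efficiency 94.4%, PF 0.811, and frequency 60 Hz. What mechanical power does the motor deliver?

186 kW

P_in = √3·V·I·cosφ = 1.732 × 208 × 674 × 0.811 = 196921 W
P_out = η·P_in = 0.944 × 196921 = 185893 W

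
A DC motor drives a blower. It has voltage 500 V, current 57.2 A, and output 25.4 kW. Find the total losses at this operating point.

3.2 kW

P_in = V·I = 500×57.2 = 28600 W
P_out = 25400 W
Losses = P_in − P_out = 28600 − 25400 = 3200 W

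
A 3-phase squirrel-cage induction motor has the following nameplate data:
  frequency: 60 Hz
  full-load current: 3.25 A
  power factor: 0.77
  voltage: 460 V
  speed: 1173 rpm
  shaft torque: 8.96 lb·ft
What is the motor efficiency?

74.8 %

τ = 8.96 lb·ft × 1.356 = 12.15 N·m
ω = 2π × 1173/60 = 122.8 rad/s; P_out = τω = 12.15 × 122.8 = 1492 W
P_in = √3·V_L·I_L·cosφ = 1.732 × 460 × 3.25 × 0.77 = 1994 W
η = P_out / P_in = 1492 / 1994 = 0.748 = 74.8%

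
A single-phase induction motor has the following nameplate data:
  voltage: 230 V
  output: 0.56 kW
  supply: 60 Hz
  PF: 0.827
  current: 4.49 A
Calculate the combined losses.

P_in = V·I·cosφ = 230×4.49×0.827 = 854 W
P_out = 560 W
Losses = P_in − P_out = 854 − 560 = 294 W

294 W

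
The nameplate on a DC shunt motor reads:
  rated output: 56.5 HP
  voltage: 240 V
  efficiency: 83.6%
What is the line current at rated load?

210 A

P_out = 56.5 × 746 = 42149 W
P_in = P_out / η = 42149 / 0.836 = 50417 W
I = P_in / V = 50417 / 240 = 210 A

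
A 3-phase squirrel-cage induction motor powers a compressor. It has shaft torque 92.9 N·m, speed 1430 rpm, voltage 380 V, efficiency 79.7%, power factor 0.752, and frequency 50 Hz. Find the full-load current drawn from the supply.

35.3 A

ω = 2π×1430/60 = 149.7 rad/s; P_out = τω = 92.9 × 149.7 = 13907 W
P_in = P_out / η = 13907 / 0.797 = 17449 W
I_L = P_in / (√3·V_L·cosφ) = 17449 / (1.732 × 380 × 0.752) = 35.3 A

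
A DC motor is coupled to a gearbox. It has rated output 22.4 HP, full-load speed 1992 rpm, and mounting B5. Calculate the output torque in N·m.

P_out = 22.4 × 746 = 16710 W
ω = 2π × 1992/60 = 208.6 rad/s
τ = P_out/ω = 16710/208.6 = 80.1 N·m

80.1 N·m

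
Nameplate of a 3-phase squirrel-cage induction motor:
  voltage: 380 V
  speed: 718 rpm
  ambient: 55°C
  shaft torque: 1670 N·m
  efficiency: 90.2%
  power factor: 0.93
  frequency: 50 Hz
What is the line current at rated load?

ω = 2π×718/60 = 75.19 rad/s; P_out = τω = 1670 × 75.19 = 125567 W
P_in = P_out / η = 125567 / 0.902 = 139210 W
I_L = P_in / (√3·V_L·cosφ) = 139210 / (1.732 × 380 × 0.93) = 227 A

227 A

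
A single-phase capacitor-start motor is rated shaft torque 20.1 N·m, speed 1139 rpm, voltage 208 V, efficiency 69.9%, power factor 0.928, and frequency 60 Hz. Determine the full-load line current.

ω = 2π×1139/60 = 119.3 rad/s; P_out = τω = 20.1 × 119.3 = 2398 W
P_in = P_out / η = 2398 / 0.699 = 3431 W
I = P_in / (V·cosφ) = 3431 / (208 × 0.928) = 17.8 A

17.8 A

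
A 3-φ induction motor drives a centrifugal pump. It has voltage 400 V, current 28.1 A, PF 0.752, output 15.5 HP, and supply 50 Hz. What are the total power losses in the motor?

P_in = √3·V·I·cosφ = 1.732×400×28.1×0.752 = 14640 W
P_out = 15.5×746 = 11563 W
Losses = P_in − P_out = 14640 − 11563 = 3077 W

3080 W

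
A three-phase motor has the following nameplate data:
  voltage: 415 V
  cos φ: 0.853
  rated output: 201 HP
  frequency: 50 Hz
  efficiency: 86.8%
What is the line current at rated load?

P_out = 201 × 746 = 149946 W
P_in = P_out / η = 149946 / 0.868 = 172749 W
I_L = P_in / (√3·V_L·cosφ) = 172749 / (1.732 × 415 × 0.853) = 282 A

282 A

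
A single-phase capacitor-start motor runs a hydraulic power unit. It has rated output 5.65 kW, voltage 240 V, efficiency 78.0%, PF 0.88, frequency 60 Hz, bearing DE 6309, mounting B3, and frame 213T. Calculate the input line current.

34.3 A

P_out = 5.65 kW = 5650 W
P_in = P_out / η = 5650 / 0.780 = 7244 W
I = P_in / (V·cosφ) = 7244 / (240 × 0.88) = 34.3 A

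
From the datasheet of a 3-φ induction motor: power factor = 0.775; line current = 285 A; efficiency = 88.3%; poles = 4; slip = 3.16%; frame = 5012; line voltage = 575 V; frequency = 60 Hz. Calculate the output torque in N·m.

P_in = √3·V·I·cosφ = 1.732 × 575 × 285 × 0.775 = 219969 W
P_out = η·P_in = 0.883 × 219969 = 194233 W
n_s = 120×60/4 = 1800 rpm; n = 1800×(1−0.0316) = 1743 rpm
ω = 2π×1743/60 = 182.5 rad/s
τ = P_out/ω = 194233/182.5 = 1060 N·m

1060 N·m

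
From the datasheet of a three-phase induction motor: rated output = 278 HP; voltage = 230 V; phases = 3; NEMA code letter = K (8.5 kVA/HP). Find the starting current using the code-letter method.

5930 A

S_LR = 8.5 × 278 = 2363 kVA
I_LR = S_LR/(√3·V_L) = 2363000/(1.732×230) = 5930 A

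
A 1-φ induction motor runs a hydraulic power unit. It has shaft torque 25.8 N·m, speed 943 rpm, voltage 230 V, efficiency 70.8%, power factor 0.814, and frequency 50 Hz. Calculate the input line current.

ω = 2π×943/60 = 98.75 rad/s; P_out = τω = 25.8 × 98.75 = 2548 W
P_in = P_out / η = 2548 / 0.708 = 3599 W
I = P_in / (V·cosφ) = 3599 / (230 × 0.814) = 19.2 A

19.2 A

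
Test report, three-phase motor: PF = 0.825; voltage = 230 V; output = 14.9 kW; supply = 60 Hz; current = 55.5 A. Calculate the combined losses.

P_in = √3·V·I·cosφ = 1.732×230×55.5×0.825 = 18240 W
P_out = 14900 W
Losses = P_in − P_out = 18240 − 14900 = 3340 W

3.34 kW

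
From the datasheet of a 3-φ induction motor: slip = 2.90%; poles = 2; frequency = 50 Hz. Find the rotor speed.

n_s = 120f/p = 120×50/2 = 3000 rpm
n = n_s(1 − s) = 3000 × (1 − 0.029) = 2913 rpm

2913 rpm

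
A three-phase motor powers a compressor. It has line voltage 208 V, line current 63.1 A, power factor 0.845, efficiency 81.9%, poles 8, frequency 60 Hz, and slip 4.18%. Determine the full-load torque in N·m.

174 N·m

P_in = √3·V·I·cosφ = 1.732 × 208 × 63.1 × 0.845 = 19209 W
P_out = η·P_in = 0.819 × 19209 = 15732 W
n_s = 120×60/8 = 900 rpm; n = 900×(1−0.0418) = 862 rpm
ω = 2π×862/60 = 90.27 rad/s
τ = P_out/ω = 15732/90.27 = 174 N·m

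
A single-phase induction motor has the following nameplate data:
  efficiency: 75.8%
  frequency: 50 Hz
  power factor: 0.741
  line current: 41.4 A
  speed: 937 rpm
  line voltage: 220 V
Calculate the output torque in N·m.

P_in = V·I·cosφ = 220 × 41.4 × 0.741 = 6749 W
P_out = η·P_in = 0.758 × 6749 = 5116 W
n = 937 rpm
ω = 2π×937/60 = 98.12 rad/s
τ = P_out/ω = 5116/98.12 = 52.1 N·m

52.1 N·m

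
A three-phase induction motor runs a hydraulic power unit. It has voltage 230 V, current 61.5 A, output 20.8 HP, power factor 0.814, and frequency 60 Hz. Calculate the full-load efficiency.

P_out = 20.8 × 746 = 15517 W
P_in = √3·V_L·I_L·cosφ = 1.732 × 230 × 61.5 × 0.814 = 19942 W
η = P_out / P_in = 15517 / 19942 = 0.778 = 77.8%

77.8 %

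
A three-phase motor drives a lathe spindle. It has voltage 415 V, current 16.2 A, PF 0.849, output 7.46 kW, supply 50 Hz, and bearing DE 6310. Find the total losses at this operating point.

P_in = √3·V·I·cosφ = 1.732×415×16.2×0.849 = 9886 W
P_out = 7460 W
Losses = P_in − P_out = 9886 − 7460 = 2426 W

2.43 kW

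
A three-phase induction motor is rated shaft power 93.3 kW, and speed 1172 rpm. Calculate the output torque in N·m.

ω = 2π × 1172/60 = 122.7 rad/s
τ = P/ω = 93300/122.7 = 760 N·m

760 N·m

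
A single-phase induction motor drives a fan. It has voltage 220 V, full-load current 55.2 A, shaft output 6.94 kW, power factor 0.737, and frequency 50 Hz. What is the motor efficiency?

77.5 %

P_out = 6.94 kW = 6940 W
P_in = V·I·cosφ = 220 × 55.2 × 0.737 = 8950 W
η = P_out / P_in = 6940 / 8950 = 0.775 = 77.5%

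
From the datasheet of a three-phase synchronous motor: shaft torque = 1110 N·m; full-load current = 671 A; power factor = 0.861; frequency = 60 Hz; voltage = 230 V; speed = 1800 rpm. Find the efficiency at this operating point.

ω = 2π × 1800/60 = 188.5 rad/s; P_out = τω = 1110 × 188.5 = 209235 W
P_in = √3·V_L·I_L·cosφ = 1.732 × 230 × 671 × 0.861 = 230145 W
η = P_out / P_in = 209235 / 230145 = 0.909 = 90.9%

90.9 %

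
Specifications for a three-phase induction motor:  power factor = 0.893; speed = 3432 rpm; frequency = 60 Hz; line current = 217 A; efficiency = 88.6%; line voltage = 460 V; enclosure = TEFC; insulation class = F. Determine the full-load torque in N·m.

381 N·m

P_in = √3·V·I·cosφ = 1.732 × 460 × 217 × 0.893 = 154389 W
P_out = η·P_in = 0.886 × 154389 = 136789 W
n = 3432 rpm
ω = 2π×3432/60 = 359.4 rad/s
τ = P_out/ω = 136789/359.4 = 381 N·m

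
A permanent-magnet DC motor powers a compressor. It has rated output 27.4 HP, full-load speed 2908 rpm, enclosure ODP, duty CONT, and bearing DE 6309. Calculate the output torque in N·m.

67.1 N·m

P_out = 27.4 × 746 = 20440 W
ω = 2π × 2908/60 = 304.5 rad/s
τ = P_out/ω = 20440/304.5 = 67.1 N·m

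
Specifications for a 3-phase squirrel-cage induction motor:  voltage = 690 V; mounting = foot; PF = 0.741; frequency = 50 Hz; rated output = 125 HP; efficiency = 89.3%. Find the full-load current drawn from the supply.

118 A

P_out = 125 × 746 = 93250 W
P_in = P_out / η = 93250 / 0.893 = 104423 W
I_L = P_in / (√3·V_L·cosφ) = 104423 / (1.732 × 690 × 0.741) = 118 A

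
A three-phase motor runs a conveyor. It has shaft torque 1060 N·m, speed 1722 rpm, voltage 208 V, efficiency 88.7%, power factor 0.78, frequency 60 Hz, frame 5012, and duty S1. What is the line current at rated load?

ω = 2π×1722/60 = 180.3 rad/s; P_out = τω = 1060 × 180.3 = 191118 W
P_in = P_out / η = 191118 / 0.887 = 215466 W
I_L = P_in / (√3·V_L·cosφ) = 215466 / (1.732 × 208 × 0.78) = 767 A

767 A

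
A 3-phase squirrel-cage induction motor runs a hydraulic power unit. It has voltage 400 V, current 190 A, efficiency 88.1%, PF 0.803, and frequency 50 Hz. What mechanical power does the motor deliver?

93.1 kW

P_in = √3·V·I·cosφ = 1.732 × 400 × 190 × 0.803 = 105700 W
P_out = η·P_in = 0.881 × 105700 = 93122 W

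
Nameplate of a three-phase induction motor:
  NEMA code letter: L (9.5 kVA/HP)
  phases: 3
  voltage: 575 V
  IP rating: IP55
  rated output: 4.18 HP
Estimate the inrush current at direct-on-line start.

39.9 A

S_LR = 9.5 × 4.18 = 39.71 kVA
I_LR = S_LR/(√3·V_L) = 39710/(1.732×575) = 39.9 A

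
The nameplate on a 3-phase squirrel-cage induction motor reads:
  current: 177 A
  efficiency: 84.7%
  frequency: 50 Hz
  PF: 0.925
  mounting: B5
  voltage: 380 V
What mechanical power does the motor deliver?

P_in = √3·V·I·cosφ = 1.732 × 380 × 177 × 0.925 = 107757 W
P_out = η·P_in = 0.847 × 107757 = 91270 W

91.3 kW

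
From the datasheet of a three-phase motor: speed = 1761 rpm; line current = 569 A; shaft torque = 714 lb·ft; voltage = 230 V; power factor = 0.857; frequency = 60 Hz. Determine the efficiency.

τ = 714 lb·ft × 1.356 = 968.2 N·m
ω = 2π × 1761/60 = 184.4 rad/s; P_out = τω = 968.2 × 184.4 = 178536 W
P_in = √3·V_L·I_L·cosφ = 1.732 × 230 × 569 × 0.857 = 194253 W
η = P_out / P_in = 178536 / 194253 = 0.919 = 91.9%

91.9 %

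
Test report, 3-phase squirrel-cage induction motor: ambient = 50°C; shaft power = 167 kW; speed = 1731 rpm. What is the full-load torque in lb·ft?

679 lb·ft

ω = 2π × 1731/60 = 181.3 rad/s
τ = P/ω = 167000/181.3 = 921.1 N·m
In lb·ft: 921.1/1.356 = 679 lb·ft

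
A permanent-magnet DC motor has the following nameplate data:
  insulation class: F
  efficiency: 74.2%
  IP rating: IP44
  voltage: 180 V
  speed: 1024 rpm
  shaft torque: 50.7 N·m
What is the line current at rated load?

ω = 2π×1024/60 = 107.2 rad/s; P_out = τω = 50.7 × 107.2 = 5435 W
P_in = P_out / η = 5435 / 0.742 = 7325 W
I = P_in / V = 7325 / 180 = 40.7 A

40.7 A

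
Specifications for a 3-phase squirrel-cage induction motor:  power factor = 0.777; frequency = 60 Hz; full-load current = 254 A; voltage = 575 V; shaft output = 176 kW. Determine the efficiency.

P_out = 176 kW = 176000 W
P_in = √3·V_L·I_L·cosφ = 1.732 × 575 × 254 × 0.777 = 196549 W
η = P_out / P_in = 176000 / 196549 = 0.895 = 89.5%

89.5 %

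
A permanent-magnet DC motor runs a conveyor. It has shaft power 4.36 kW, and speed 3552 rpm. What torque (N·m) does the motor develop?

ω = 2π × 3552/60 = 372 rad/s
τ = P/ω = 4360/372 = 11.7 N·m

11.7 N·m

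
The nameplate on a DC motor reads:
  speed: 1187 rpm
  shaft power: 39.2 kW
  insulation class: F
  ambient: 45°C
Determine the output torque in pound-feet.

233 lb·ft

ω = 2π × 1187/60 = 124.3 rad/s
τ = P/ω = 39200/124.3 = 315.4 N·m
In lb·ft: 315.4/1.356 = 233 lb·ft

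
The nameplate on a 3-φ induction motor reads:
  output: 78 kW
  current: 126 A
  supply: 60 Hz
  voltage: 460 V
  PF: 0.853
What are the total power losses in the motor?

7.63 kW

P_in = √3·V·I·cosφ = 1.732×460×126×0.853 = 85630 W
P_out = 78000 W
Losses = P_in − P_out = 85630 − 78000 = 7630 W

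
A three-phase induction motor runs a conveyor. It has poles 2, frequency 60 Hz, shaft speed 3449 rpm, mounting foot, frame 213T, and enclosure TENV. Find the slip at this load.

4.2 %

n_s = 120f/p = 120×60/2 = 3600 rpm
s = (n_s − n)/n_s = (3600 − 3449)/3600 = 0.0419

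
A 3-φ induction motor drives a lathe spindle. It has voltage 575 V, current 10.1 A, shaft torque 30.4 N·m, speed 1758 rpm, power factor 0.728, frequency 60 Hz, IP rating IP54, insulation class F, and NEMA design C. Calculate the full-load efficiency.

ω = 2π × 1758/60 = 184.1 rad/s; P_out = τω = 30.4 × 184.1 = 5597 W
P_in = √3·V_L·I_L·cosφ = 1.732 × 575 × 10.1 × 0.728 = 7323 W
η = P_out / P_in = 5597 / 7323 = 0.764 = 76.4%

76.4 %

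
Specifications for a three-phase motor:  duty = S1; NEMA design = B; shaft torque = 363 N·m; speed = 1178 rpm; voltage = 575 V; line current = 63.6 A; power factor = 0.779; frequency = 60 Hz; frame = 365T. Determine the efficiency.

ω = 2π × 1178/60 = 123.4 rad/s; P_out = τω = 363 × 123.4 = 44794 W
P_in = √3·V_L·I_L·cosφ = 1.732 × 575 × 63.6 × 0.779 = 49341 W
η = P_out / P_in = 44794 / 49341 = 0.908 = 90.8%

90.8 %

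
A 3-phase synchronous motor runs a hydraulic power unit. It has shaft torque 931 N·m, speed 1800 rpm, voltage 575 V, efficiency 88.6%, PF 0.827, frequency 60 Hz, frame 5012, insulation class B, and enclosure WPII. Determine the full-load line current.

240 A

ω = 2π×1800/60 = 188.5 rad/s; P_out = τω = 931 × 188.5 = 175494 W
P_in = P_out / η = 175494 / 0.886 = 198074 W
I_L = P_in / (√3·V_L·cosφ) = 198074 / (1.732 × 575 × 0.827) = 240 A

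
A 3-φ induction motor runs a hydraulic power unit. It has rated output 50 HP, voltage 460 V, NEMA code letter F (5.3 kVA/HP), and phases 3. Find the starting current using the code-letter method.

333 A

S_LR = 5.3 × 50 = 265 kVA
I_LR = S_LR/(√3·V_L) = 265000/(1.732×460) = 333 A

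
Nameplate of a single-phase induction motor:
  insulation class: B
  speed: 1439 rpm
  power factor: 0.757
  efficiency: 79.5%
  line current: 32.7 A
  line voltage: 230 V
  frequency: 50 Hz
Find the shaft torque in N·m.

30 N·m

P_in = V·I·cosφ = 230 × 32.7 × 0.757 = 5693 W
P_out = η·P_in = 0.795 × 5693 = 4526 W
n = 1439 rpm
ω = 2π×1439/60 = 150.7 rad/s
τ = P_out/ω = 4526/150.7 = 30 N·m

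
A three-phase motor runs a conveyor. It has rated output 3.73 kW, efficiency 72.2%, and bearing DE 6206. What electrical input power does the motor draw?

P_out = 3730 W
P_in = P_out/η = 3730/0.722 = 5166 W = 5.17 kW

5.17 kW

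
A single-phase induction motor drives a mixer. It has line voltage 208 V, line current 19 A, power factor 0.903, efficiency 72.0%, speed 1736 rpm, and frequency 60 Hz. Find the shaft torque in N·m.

14.1 N·m

P_in = V·I·cosφ = 208 × 19 × 0.903 = 3569 W
P_out = η·P_in = 0.72 × 3569 = 2570 W
n = 1736 rpm
ω = 2π×1736/60 = 181.8 rad/s
τ = P_out/ω = 2570/181.8 = 14.1 N·m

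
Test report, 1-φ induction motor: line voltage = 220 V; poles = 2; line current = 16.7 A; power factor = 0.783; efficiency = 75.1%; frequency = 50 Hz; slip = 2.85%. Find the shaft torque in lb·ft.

P_in = V·I·cosφ = 220 × 16.7 × 0.783 = 2877 W
P_out = η·P_in = 0.751 × 2877 = 2161 W
n_s = 120×50/2 = 3000 rpm; n = 3000×(1−0.0285) = 2915 rpm
ω = 2π×2915/60 = 305.3 rad/s
τ = P_out/ω = 2161/305.3 = 7.078 N·m
In lb·ft: 7.078/1.356 = 5.22 lb·ft

5.22 lb·ft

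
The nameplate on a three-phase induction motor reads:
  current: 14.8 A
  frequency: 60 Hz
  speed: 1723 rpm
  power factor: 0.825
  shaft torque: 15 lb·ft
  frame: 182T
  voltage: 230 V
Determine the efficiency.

75.4 %

τ = 15 lb·ft × 1.356 = 20.34 N·m
ω = 2π × 1723/60 = 180.4 rad/s; P_out = τω = 20.34 × 180.4 = 3669 W
P_in = √3·V_L·I_L·cosφ = 1.732 × 230 × 14.8 × 0.825 = 4864 W
η = P_out / P_in = 3669 / 4864 = 0.754 = 75.4%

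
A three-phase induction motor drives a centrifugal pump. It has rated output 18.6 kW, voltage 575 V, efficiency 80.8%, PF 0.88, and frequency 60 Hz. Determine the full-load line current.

26.3 A

P_out = 18.6 kW = 18600 W
P_in = P_out / η = 18600 / 0.808 = 23020 W
I_L = P_in / (√3·V_L·cosφ) = 23020 / (1.732 × 575 × 0.88) = 26.3 A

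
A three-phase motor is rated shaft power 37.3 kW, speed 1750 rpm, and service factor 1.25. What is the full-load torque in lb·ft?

150 lb·ft

ω = 2π × 1750/60 = 183.3 rad/s
τ = P/ω = 37300/183.3 = 203.5 N·m
In lb·ft: 203.5/1.356 = 150 lb·ft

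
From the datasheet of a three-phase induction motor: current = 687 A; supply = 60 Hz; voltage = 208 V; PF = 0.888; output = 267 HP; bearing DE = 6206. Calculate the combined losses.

20.6 kW

P_in = √3·V·I·cosφ = 1.732×208×687×0.888 = 219776 W
P_out = 267×746 = 199182 W
Losses = P_in − P_out = 219776 − 199182 = 20594 W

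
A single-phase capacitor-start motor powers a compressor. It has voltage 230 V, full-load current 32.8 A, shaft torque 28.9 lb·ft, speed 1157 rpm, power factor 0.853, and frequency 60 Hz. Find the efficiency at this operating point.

τ = 28.9 lb·ft × 1.356 = 39.19 N·m
ω = 2π × 1157/60 = 121.2 rad/s; P_out = τω = 39.19 × 121.2 = 4750 W
P_in = V·I·cosφ = 230 × 32.8 × 0.853 = 6435 W
η = P_out / P_in = 4750 / 6435 = 0.738 = 73.8%

73.8 %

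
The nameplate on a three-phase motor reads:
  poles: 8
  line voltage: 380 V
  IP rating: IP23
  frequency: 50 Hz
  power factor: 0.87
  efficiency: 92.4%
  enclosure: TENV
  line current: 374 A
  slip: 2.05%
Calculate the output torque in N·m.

P_in = √3·V·I·cosφ = 1.732 × 380 × 374 × 0.87 = 214152 W
P_out = η·P_in = 0.924 × 214152 = 197876 W
n_s = 120×50/8 = 750 rpm; n = 750×(1−0.0205) = 735 rpm
ω = 2π×735/60 = 76.97 rad/s
τ = P_out/ω = 197876/76.97 = 2570 N·m

2570 N·m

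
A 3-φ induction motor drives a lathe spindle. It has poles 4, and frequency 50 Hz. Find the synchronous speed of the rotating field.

n_s = 120f/p = 120×50/4 = 1500 rpm

1500 rpm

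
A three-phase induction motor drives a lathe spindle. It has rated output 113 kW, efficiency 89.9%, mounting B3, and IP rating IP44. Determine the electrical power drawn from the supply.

126 kW

P_out = 113000 W
P_in = P_out/η = 113000/0.899 = 125695 W = 126 kW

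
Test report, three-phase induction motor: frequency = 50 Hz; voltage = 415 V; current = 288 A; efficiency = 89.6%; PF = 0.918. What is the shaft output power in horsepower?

P_in = √3·V·I·cosφ = 1.732 × 415 × 288 × 0.918 = 190034 W
P_out = η·P_in = 0.896 × 190034 = 170270 W
= 170270/746 = 228 HP

228 HP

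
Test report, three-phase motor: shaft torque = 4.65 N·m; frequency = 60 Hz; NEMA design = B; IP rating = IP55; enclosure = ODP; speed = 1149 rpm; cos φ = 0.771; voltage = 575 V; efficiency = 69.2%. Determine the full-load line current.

ω = 2π×1149/60 = 120.3 rad/s; P_out = τω = 4.65 × 120.3 = 559 W
P_in = P_out / η = 559 / 0.692 = 808 W
I_L = P_in / (√3·V_L·cosφ) = 808 / (1.732 × 575 × 0.771) = 1.05 A

1.05 A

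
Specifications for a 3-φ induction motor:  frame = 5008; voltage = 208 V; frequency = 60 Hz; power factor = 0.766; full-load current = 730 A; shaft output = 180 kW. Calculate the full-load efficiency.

89.4 %

P_out = 180 kW = 180000 W
P_in = √3·V_L·I_L·cosφ = 1.732 × 208 × 730 × 0.766 = 201448 W
η = P_out / P_in = 180000 / 201448 = 0.894 = 89.4%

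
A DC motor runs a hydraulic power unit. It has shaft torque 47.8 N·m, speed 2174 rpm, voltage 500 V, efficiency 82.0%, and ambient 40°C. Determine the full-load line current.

ω = 2π×2174/60 = 227.7 rad/s; P_out = τω = 47.8 × 227.7 = 10884 W
P_in = P_out / η = 10884 / 0.820 = 13273 W
I = P_in / V = 13273 / 500 = 26.5 A

26.5 A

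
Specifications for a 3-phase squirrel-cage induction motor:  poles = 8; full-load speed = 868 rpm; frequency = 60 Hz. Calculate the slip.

3.56 %

n_s = 120f/p = 120×60/8 = 900 rpm
s = (n_s − n)/n_s = (900 − 868)/900 = 0.0356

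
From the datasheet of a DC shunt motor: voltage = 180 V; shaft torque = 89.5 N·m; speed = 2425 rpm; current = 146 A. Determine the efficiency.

86.5 %

ω = 2π × 2425/60 = 253.9 rad/s; P_out = τω = 89.5 × 253.9 = 22724 W
P_in = V·I = 180 × 146 = 26280 W
η = P_out / P_in = 22724 / 26280 = 0.865 = 86.5%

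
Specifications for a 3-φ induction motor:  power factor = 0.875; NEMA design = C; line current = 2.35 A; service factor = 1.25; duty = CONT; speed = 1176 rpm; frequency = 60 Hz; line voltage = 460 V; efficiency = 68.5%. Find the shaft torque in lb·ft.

6.72 lb·ft

P_in = √3·V·I·cosφ = 1.732 × 460 × 2.35 × 0.875 = 1638 W
P_out = η·P_in = 0.685 × 1638 = 1122 W
n = 1176 rpm
ω = 2π×1176/60 = 123.2 rad/s
τ = P_out/ω = 1122/123.2 = 9.107 N·m
In lb·ft: 9.107/1.356 = 6.72 lb·ft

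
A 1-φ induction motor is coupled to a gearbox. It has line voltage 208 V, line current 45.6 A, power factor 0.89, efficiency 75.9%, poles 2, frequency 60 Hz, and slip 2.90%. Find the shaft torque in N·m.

P_in = V·I·cosφ = 208 × 45.6 × 0.89 = 8441 W
P_out = η·P_in = 0.759 × 8441 = 6407 W
n_s = 120×60/2 = 3600 rpm; n = 3600×(1−0.029) = 3496 rpm
ω = 2π×3496/60 = 366.1 rad/s
τ = P_out/ω = 6407/366.1 = 17.5 N·m

17.5 N·m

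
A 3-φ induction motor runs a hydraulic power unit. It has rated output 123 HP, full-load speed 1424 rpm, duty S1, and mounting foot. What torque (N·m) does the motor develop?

615 N·m

P_out = 123 × 746 = 91758 W
ω = 2π × 1424/60 = 149.1 rad/s
τ = P_out/ω = 91758/149.1 = 615 N·m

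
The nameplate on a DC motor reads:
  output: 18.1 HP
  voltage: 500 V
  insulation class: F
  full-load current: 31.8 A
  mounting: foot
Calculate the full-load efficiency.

P_out = 18.1 × 746 = 13503 W
P_in = V·I = 500 × 31.8 = 15900 W
η = P_out / P_in = 13503 / 15900 = 0.849 = 84.9%

84.9 %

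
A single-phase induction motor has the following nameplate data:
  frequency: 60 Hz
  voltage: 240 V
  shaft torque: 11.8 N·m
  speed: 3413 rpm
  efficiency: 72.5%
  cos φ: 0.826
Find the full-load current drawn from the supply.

29.3 A

ω = 2π×3413/60 = 357.4 rad/s; P_out = τω = 11.8 × 357.4 = 4217 W
P_in = P_out / η = 4217 / 0.725 = 5817 W
I = P_in / (V·cosφ) = 5817 / (240 × 0.826) = 29.3 A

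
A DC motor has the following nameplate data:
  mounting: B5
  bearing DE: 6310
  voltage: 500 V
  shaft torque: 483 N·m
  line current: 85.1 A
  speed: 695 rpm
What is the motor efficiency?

ω = 2π × 695/60 = 72.78 rad/s; P_out = τω = 483 × 72.78 = 35153 W
P_in = V·I = 500 × 85.1 = 42550 W
η = P_out / P_in = 35153 / 42550 = 0.826 = 82.6%

82.6 %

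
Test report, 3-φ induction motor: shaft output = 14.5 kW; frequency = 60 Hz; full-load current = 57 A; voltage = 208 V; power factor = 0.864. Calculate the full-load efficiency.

81.7 %

P_out = 14.5 kW = 14500 W
P_in = √3·V_L·I_L·cosφ = 1.732 × 208 × 57 × 0.864 = 17742 W
η = P_out / P_in = 14500 / 17742 = 0.817 = 81.7%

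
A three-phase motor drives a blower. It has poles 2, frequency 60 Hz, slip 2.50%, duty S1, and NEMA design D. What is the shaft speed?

n_s = 120f/p = 120×60/2 = 3600 rpm
n = n_s(1 − s) = 3600 × (1 − 0.025) = 3510 rpm

3510 rpm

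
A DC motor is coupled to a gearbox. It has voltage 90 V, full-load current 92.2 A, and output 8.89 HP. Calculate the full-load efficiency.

79.9 %

P_out = 8.89 × 746 = 6632 W
P_in = V·I = 90 × 92.2 = 8298 W
η = P_out / P_in = 6632 / 8298 = 0.799 = 79.9%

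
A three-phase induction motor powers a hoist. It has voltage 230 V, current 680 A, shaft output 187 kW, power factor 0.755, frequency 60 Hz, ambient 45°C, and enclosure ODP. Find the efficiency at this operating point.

91.4 %

P_out = 187 kW = 187000 W
P_in = √3·V_L·I_L·cosφ = 1.732 × 230 × 680 × 0.755 = 204518 W
η = P_out / P_in = 187000 / 204518 = 0.914 = 91.4%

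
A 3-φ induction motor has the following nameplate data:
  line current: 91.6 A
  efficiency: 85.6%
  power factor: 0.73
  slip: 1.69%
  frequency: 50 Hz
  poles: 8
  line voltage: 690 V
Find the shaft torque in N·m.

P_in = √3·V·I·cosφ = 1.732 × 690 × 91.6 × 0.73 = 79913 W
P_out = η·P_in = 0.856 × 79913 = 68406 W
n_s = 120×50/8 = 750 rpm; n = 750×(1−0.0169) = 737 rpm
ω = 2π×737/60 = 77.18 rad/s
τ = P_out/ω = 68406/77.18 = 886 N·m

886 N·m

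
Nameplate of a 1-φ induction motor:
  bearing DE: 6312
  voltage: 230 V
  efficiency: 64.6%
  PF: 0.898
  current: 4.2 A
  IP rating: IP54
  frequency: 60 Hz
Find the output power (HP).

P_in = V·I·cosφ = 230 × 4.2 × 0.898 = 867 W
P_out = η·P_in = 0.646 × 867 = 560 W
= 560/746 = 0.751 HP

0.751 HP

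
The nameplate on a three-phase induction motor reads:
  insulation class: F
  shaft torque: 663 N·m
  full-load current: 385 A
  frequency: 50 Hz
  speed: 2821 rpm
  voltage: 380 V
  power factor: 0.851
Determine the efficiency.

90.8 %

ω = 2π × 2821/60 = 295.4 rad/s; P_out = τω = 663 × 295.4 = 195850 W
P_in = √3·V_L·I_L·cosφ = 1.732 × 380 × 385 × 0.851 = 215636 W
η = P_out / P_in = 195850 / 215636 = 0.908 = 90.8%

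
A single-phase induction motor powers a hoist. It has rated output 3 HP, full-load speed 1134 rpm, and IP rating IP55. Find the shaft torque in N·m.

18.8 N·m

P_out = 3 × 746 = 2238 W
ω = 2π × 1134/60 = 118.8 rad/s
τ = P_out/ω = 2238/118.8 = 18.8 N·m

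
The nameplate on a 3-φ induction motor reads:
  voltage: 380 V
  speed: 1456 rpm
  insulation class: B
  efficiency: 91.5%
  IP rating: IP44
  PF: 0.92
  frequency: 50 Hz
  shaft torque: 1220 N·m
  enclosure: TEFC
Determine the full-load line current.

336 A

ω = 2π×1456/60 = 152.5 rad/s; P_out = τω = 1220 × 152.5 = 186050 W
P_in = P_out / η = 186050 / 0.915 = 203333 W
I_L = P_in / (√3·V_L·cosφ) = 203333 / (1.732 × 380 × 0.92) = 336 A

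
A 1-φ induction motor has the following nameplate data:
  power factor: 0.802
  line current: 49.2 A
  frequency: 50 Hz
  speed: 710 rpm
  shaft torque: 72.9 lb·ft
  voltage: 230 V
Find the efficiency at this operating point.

τ = 72.9 lb·ft × 1.356 = 98.85 N·m
ω = 2π × 710/60 = 74.35 rad/s; P_out = τω = 98.85 × 74.35 = 7349 W
P_in = V·I·cosφ = 230 × 49.2 × 0.802 = 9075 W
η = P_out / P_in = 7349 / 9075 = 0.810 = 81.0%

81.0 %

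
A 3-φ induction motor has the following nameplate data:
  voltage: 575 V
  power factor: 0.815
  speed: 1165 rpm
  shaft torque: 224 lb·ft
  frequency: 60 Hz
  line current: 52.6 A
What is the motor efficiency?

86.8 %

τ = 224 lb·ft × 1.356 = 303.7 N·m
ω = 2π × 1165/60 = 122 rad/s; P_out = τω = 303.7 × 122 = 37051 W
P_in = √3·V_L·I_L·cosφ = 1.732 × 575 × 52.6 × 0.815 = 42693 W
η = P_out / P_in = 37051 / 42693 = 0.868 = 86.8%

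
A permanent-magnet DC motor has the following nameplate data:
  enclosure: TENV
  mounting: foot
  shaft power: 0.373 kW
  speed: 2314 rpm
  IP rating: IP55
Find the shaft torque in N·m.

ω = 2π × 2314/60 = 242.3 rad/s
τ = P/ω = 373/242.3 = 1.54 N·m

1.54 N·m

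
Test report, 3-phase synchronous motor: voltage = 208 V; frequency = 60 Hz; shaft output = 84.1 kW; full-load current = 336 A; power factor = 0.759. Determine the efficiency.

91.5 %

P_out = 84.1 kW = 84100 W
P_in = √3·V_L·I_L·cosφ = 1.732 × 208 × 336 × 0.759 = 91874 W
η = P_out / P_in = 84100 / 91874 = 0.915 = 91.5%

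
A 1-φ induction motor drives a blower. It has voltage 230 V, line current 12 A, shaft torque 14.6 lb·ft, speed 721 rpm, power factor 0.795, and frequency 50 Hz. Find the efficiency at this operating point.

τ = 14.6 lb·ft × 1.356 = 19.8 N·m
ω = 2π × 721/60 = 75.5 rad/s; P_out = τω = 19.8 × 75.5 = 1495 W
P_in = V·I·cosφ = 230 × 12 × 0.795 = 2194 W
η = P_out / P_in = 1495 / 2194 = 0.681 = 68.1%

68.1 %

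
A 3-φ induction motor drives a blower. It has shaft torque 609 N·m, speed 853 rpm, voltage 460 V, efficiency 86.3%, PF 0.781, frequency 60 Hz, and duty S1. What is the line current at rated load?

ω = 2π×853/60 = 89.33 rad/s; P_out = τω = 609 × 89.33 = 54402 W
P_in = P_out / η = 54402 / 0.863 = 63038 W
I_L = P_in / (√3·V_L·cosφ) = 63038 / (1.732 × 460 × 0.781) = 101 A

101 A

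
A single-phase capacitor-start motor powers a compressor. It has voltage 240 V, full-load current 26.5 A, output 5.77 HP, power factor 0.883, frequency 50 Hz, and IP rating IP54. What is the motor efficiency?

76.6 %

P_out = 5.77 × 746 = 4304 W
P_in = V·I·cosφ = 240 × 26.5 × 0.883 = 5616 W
η = P_out / P_in = 4304 / 5616 = 0.766 = 76.6%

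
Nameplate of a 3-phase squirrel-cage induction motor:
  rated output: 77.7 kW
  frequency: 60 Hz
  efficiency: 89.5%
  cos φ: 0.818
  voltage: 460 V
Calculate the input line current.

133 A

P_out = 77.7 kW = 77700 W
P_in = P_out / η = 77700 / 0.895 = 86816 W
I_L = P_in / (√3·V_L·cosφ) = 86816 / (1.732 × 460 × 0.818) = 133 A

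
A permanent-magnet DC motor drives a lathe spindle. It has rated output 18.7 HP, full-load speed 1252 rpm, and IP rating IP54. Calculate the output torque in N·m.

106 N·m

P_out = 18.7 × 746 = 13950 W
ω = 2π × 1252/60 = 131.1 rad/s
τ = P_out/ω = 13950/131.1 = 106 N·m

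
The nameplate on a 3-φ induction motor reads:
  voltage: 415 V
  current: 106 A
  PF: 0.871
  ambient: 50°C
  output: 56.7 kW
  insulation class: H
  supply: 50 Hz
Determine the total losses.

P_in = √3·V·I·cosφ = 1.732×415×106×0.871 = 66362 W
P_out = 56700 W
Losses = P_in − P_out = 66362 − 56700 = 9662 W

9660 W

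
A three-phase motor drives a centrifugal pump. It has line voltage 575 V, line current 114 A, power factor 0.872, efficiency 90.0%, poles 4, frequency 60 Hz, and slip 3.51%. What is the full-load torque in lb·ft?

361 lb·ft

P_in = √3·V·I·cosφ = 1.732 × 575 × 114 × 0.872 = 99000 W
P_out = η·P_in = 0.9 × 99000 = 89100 W
n_s = 120×60/4 = 1800 rpm; n = 1800×(1−0.0351) = 1737 rpm
ω = 2π×1737/60 = 181.9 rad/s
τ = P_out/ω = 89100/181.9 = 489.8 N·m
In lb·ft: 489.8/1.356 = 361 lb·ft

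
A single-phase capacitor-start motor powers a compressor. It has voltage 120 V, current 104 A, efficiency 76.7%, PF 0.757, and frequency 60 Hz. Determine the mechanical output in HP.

9.71 HP

P_in = V·I·cosφ = 120 × 104 × 0.757 = 9447 W
P_out = η·P_in = 0.767 × 9447 = 7246 W
= 7246/746 = 9.71 HP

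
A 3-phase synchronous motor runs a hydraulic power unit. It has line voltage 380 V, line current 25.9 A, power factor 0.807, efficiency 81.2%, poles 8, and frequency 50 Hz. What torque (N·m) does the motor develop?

P_in = √3·V·I·cosφ = 1.732 × 380 × 25.9 × 0.807 = 13756 W
P_out = η·P_in = 0.812 × 13756 = 11170 W
n = n_s = 120×50/8 = 750 rpm (synchronous)
ω = 2π×750/60 = 78.54 rad/s
τ = P_out/ω = 11170/78.54 = 142 N·m

142 N·m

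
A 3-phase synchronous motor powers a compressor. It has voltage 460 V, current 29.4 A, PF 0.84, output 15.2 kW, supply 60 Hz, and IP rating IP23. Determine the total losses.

4480 W

P_in = √3·V·I·cosφ = 1.732×460×29.4×0.84 = 19676 W
P_out = 15200 W
Losses = P_in − P_out = 19676 − 15200 = 4476 W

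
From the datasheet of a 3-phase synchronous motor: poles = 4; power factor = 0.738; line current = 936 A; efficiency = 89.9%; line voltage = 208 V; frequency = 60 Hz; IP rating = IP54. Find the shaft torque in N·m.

1190 N·m

P_in = √3·V·I·cosφ = 1.732 × 208 × 936 × 0.738 = 248853 W
P_out = η·P_in = 0.899 × 248853 = 223719 W
n = n_s = 120×60/4 = 1800 rpm (synchronous)
ω = 2π×1800/60 = 188.5 rad/s
τ = P_out/ω = 223719/188.5 = 1190 N·m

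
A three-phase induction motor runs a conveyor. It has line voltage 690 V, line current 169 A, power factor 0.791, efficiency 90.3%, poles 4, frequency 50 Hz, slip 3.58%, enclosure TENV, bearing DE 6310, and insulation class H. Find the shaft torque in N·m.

P_in = √3·V·I·cosφ = 1.732 × 690 × 169 × 0.791 = 159757 W
P_out = η·P_in = 0.903 × 159757 = 144261 W
n_s = 120×50/4 = 1500 rpm; n = 1500×(1−0.0358) = 1446 rpm
ω = 2π×1446/60 = 151.4 rad/s
τ = P_out/ω = 144261/151.4 = 953 N·m

953 N·m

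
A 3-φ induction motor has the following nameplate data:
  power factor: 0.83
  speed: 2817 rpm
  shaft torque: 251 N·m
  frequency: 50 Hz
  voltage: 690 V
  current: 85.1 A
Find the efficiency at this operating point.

87.7 %

ω = 2π × 2817/60 = 295 rad/s; P_out = τω = 251 × 295 = 74045 W
P_in = √3·V_L·I_L·cosφ = 1.732 × 690 × 85.1 × 0.83 = 84412 W
η = P_out / P_in = 74045 / 84412 = 0.877 = 87.7%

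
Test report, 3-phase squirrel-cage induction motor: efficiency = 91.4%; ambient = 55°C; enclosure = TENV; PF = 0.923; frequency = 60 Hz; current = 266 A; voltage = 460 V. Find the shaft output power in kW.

179 kW

P_in = √3·V·I·cosφ = 1.732 × 460 × 266 × 0.923 = 195609 W
P_out = η·P_in = 0.914 × 195609 = 178787 W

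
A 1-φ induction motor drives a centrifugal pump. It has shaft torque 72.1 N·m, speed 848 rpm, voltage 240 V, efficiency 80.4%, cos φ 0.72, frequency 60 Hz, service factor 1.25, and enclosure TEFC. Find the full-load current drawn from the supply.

46.1 A

ω = 2π×848/60 = 88.8 rad/s; P_out = τω = 72.1 × 88.8 = 6402 W
P_in = P_out / η = 6402 / 0.804 = 7963 W
I = P_in / (V·cosφ) = 7963 / (240 × 0.72) = 46.1 A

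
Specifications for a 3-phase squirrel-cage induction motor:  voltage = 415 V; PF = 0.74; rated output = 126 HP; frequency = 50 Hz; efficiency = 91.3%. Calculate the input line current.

P_out = 126 × 746 = 93996 W
P_in = P_out / η = 93996 / 0.913 = 102953 W
I_L = P_in / (√3·V_L·cosφ) = 102953 / (1.732 × 415 × 0.74) = 194 A

194 A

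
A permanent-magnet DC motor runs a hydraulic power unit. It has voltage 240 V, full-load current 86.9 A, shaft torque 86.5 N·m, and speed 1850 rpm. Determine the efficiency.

ω = 2π × 1850/60 = 193.7 rad/s; P_out = τω = 86.5 × 193.7 = 16755 W
P_in = V·I = 240 × 86.9 = 20856 W
η = P_out / P_in = 16755 / 20856 = 0.803 = 80.3%

80.3 %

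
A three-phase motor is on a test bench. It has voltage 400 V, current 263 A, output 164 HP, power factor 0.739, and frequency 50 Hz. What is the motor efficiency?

P_out = 164 × 746 = 122344 W
P_in = √3·V_L·I_L·cosφ = 1.732 × 400 × 263 × 0.739 = 134651 W
η = P_out / P_in = 122344 / 134651 = 0.909 = 90.9%

90.9 %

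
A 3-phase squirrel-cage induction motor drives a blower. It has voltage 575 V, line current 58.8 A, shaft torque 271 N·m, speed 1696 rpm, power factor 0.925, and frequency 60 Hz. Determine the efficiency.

88.9 %

ω = 2π × 1696/60 = 177.6 rad/s; P_out = τω = 271 × 177.6 = 48130 W
P_in = √3·V_L·I_L·cosφ = 1.732 × 575 × 58.8 × 0.925 = 54167 W
η = P_out / P_in = 48130 / 54167 = 0.889 = 88.9%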